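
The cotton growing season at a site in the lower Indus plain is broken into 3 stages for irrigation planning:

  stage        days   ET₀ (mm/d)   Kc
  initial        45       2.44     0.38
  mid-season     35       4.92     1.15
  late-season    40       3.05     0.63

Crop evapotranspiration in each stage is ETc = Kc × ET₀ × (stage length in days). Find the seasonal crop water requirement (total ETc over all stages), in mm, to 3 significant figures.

317 mm

initial: 0.38 × 2.44 × 45 = 41.72 mm
mid-season: 1.15 × 4.92 × 35 = 198.03 mm
late-season: 0.63 × 3.05 × 40 = 76.86 mm
Seasonal total = 316.61 mm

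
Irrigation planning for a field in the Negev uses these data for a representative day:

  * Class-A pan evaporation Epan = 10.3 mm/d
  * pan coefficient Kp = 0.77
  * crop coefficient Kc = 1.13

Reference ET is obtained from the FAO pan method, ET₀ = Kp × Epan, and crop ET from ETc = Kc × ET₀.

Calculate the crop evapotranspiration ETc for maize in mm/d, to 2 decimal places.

ET₀ = 0.77 × 10.3 = 7.9310 mm/d
ETc = Kc × ET₀ = 1.13 × 7.9310 = 8.9620 mm/d

8.96 mm/d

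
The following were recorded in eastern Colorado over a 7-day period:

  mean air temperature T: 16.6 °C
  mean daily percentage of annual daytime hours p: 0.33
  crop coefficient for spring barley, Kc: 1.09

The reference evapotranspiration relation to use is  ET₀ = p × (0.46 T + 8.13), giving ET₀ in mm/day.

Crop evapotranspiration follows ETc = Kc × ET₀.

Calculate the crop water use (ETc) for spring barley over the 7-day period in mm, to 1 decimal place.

ET₀ = 0.33 × (0.46 × 16.6 + 8.13) = 0.33 × 15.766 = 5.2028 mm/d
ETc = Kc × ET₀ = 1.09 × 5.2028 = 5.6711 mm/d
Over 7 days: 5.6711 × 7 = 39.698 mm

39.7 mm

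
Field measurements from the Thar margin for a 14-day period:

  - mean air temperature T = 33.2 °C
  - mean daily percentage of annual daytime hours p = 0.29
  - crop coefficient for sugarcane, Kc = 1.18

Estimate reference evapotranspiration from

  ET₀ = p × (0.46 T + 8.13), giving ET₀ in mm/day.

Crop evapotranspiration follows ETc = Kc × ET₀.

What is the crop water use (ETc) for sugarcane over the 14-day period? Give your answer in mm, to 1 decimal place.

ET₀ = 0.29 × (0.46 × 33.2 + 8.13) = 0.29 × 23.402 = 6.7866 mm/d
ETc = Kc × ET₀ = 1.18 × 6.7866 = 8.0082 mm/d
Over 14 days: 8.0082 × 14 = 112.115 mm

112.1 mm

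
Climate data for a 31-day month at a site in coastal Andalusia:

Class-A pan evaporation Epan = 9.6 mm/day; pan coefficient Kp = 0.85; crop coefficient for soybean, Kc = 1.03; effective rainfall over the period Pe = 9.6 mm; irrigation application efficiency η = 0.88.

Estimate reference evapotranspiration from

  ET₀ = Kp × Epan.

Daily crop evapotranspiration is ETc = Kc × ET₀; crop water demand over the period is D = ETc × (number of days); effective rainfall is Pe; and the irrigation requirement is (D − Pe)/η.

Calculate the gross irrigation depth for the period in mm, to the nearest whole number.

285 mm

ET₀ = 0.85 × 9.6 = 8.1600 mm/d
ETc = Kc × ET₀ = 1.03 × 8.1600 = 8.4048 mm/d
Crop demand D = ETc × 31 d = 8.4048 × 31 = 260.549 mm
D − Pe = 260.549 − 9.6 = 250.949 mm
Gross irrigation = 250.949 / 0.88 = 285.169 mm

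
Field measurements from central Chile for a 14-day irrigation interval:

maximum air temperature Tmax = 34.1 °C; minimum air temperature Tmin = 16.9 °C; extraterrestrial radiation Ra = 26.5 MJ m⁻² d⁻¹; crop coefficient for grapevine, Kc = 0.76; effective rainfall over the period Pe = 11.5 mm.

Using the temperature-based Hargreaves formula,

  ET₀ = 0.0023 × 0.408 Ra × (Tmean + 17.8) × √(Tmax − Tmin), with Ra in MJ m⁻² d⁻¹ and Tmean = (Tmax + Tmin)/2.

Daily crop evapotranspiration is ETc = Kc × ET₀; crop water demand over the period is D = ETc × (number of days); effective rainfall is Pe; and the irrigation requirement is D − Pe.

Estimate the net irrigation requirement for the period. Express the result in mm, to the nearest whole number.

Tmean = (34.1 + 16.9)/2 = 25.50 °C
0.408 Ra = 0.408 × 26.5 = 10.8120 mm/d equivalent
ET₀ = 0.0023 × 10.8120 × (25.50 + 17.8) × √17.2 = 0.0023 × 10.8120 × 43.30 × 4.1473 = 4.4657 mm/d
ETc = Kc × ET₀ = 0.76 × 4.4657 = 3.3939 mm/d
Crop demand D = ETc × 14 d = 3.3939 × 14 = 47.515 mm
D − Pe = 47.515 − 11.5 = 36.015 mm

36 mm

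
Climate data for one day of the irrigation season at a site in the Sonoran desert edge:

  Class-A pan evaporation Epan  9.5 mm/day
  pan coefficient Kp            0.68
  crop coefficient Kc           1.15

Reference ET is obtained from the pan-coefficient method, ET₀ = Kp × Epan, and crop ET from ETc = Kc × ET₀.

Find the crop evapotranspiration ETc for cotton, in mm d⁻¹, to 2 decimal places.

ET₀ = 0.68 × 9.5 = 6.4600 mm/d
ETc = Kc × ET₀ = 1.15 × 6.4600 = 7.4290 mm/d

7.43 mm d⁻¹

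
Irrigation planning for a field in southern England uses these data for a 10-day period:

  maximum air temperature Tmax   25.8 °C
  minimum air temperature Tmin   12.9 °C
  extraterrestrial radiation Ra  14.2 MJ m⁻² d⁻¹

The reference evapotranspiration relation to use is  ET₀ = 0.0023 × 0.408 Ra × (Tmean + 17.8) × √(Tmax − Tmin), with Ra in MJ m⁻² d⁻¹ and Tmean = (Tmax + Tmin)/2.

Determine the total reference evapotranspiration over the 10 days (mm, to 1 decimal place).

Tmean = (25.8 + 12.9)/2 = 19.35 °C
0.408 Ra = 0.408 × 14.2 = 5.7936 mm/d equivalent
ET₀ = 0.0023 × 5.7936 × (19.35 + 17.8) × √12.9 = 0.0023 × 5.7936 × 37.15 × 3.5917 = 1.7780 mm/d
Over 10 days: 1.7780 × 10 = 17.780 mm

17.8 mm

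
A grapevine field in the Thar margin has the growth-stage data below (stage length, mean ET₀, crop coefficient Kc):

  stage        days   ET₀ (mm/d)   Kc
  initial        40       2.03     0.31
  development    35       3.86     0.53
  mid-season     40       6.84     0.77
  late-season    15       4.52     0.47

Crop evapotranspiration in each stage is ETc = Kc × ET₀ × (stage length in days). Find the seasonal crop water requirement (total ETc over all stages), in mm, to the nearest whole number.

initial: 0.31 × 2.03 × 40 = 25.17 mm
development: 0.53 × 3.86 × 35 = 71.60 mm
mid-season: 0.77 × 6.84 × 40 = 210.67 mm
late-season: 0.47 × 4.52 × 15 = 31.87 mm
Seasonal total = 339.31 mm

339 mm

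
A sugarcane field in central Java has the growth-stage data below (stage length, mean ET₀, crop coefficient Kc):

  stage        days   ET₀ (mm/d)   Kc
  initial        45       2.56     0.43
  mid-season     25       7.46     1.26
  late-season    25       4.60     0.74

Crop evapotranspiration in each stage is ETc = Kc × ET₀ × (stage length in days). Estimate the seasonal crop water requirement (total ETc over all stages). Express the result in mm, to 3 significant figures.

initial: 0.43 × 2.56 × 45 = 49.54 mm
mid-season: 1.26 × 7.46 × 25 = 234.99 mm
late-season: 0.74 × 4.60 × 25 = 85.10 mm
Seasonal total = 369.63 mm

370 mm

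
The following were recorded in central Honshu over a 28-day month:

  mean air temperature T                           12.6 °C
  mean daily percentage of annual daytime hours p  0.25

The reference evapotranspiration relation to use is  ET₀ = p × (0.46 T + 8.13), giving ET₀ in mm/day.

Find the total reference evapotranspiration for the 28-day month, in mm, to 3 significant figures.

ET₀ = 0.25 × (0.46 × 12.6 + 8.13) = 0.25 × 13.926 = 3.4815 mm/d
Monthly total = 3.4815 × 28 = 97.482 mm

97.5 mm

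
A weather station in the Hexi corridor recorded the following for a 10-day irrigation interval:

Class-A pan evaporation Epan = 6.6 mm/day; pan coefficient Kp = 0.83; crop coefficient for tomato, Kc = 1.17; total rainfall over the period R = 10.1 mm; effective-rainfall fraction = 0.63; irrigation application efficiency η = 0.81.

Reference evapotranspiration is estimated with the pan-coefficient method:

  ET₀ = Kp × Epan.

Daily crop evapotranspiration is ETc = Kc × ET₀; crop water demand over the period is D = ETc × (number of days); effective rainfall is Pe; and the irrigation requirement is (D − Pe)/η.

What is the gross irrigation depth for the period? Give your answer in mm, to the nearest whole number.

ET₀ = 0.83 × 6.6 = 5.4780 mm/d
ETc = Kc × ET₀ = 1.17 × 5.4780 = 6.4093 mm/d
Crop demand D = ETc × 10 d = 6.4093 × 10 = 64.093 mm
Pe = 0.63 × 10.1 = 6.363 mm
D − Pe = 64.093 − 6.363 = 57.730 mm
Gross irrigation = 57.730 / 0.81 = 71.272 mm

71 mm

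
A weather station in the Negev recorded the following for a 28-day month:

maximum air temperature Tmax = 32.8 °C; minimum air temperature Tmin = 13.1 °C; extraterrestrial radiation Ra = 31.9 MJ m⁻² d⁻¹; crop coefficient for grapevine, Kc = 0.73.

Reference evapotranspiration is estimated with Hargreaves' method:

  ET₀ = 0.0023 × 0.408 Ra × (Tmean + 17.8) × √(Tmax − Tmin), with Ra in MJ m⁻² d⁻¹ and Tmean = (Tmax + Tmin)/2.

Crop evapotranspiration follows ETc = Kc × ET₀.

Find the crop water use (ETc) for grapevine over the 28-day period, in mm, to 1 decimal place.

Tmean = (32.8 + 13.1)/2 = 22.95 °C
0.408 Ra = 0.408 × 31.9 = 13.0152 mm/d equivalent
ET₀ = 0.0023 × 13.0152 × (22.95 + 17.8) × √19.7 = 0.0023 × 13.0152 × 40.75 × 4.4385 = 5.4143 mm/d
ETc = Kc × ET₀ = 0.73 × 5.4143 = 3.9524 mm/d
Over 28 days: 3.9524 × 28 = 110.667 mm

110.7 mm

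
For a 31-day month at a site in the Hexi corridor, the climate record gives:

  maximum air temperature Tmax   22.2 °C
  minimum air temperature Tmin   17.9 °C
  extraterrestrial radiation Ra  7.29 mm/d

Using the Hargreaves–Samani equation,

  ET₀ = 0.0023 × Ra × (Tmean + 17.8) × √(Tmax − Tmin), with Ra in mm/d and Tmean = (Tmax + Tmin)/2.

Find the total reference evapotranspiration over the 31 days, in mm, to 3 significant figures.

40.8 mm

Tmean = (22.2 + 17.9)/2 = 20.05 °C
ET₀ = 0.0023 × 7.29 × (20.05 + 17.8) × √4.3 = 0.0023 × 7.29 × 37.85 × 2.0736 = 1.3160 mm/d
Over 31 days: 1.3160 × 31 = 40.796 mm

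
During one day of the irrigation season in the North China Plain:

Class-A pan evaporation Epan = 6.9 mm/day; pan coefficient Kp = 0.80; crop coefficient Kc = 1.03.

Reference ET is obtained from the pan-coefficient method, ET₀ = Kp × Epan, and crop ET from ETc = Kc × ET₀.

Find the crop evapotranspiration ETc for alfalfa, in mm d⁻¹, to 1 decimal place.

ET₀ = 0.80 × 6.9 = 5.5200 mm/d
ETc = Kc × ET₀ = 1.03 × 5.5200 = 5.6856 mm/d

5.7 mm d⁻¹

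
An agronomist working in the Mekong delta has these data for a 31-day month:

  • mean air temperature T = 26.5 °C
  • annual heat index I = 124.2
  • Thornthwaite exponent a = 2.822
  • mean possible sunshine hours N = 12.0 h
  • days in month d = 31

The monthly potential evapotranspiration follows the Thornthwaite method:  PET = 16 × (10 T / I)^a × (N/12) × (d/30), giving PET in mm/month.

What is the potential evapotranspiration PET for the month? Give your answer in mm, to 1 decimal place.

10T/I = 10 × 26.5 / 124.2 = 2.1337
(10T/I)^a = 2.1337^2.822 = 8.4882
Uncorrected PET = 16 × 8.4882 = 135.811 mm
Correction = (N/12)(d/30) = (12.0/12)(31/30) = 1.0333
PET = 135.811 × 1.0333 = 140.334 mm/month

140.3 mm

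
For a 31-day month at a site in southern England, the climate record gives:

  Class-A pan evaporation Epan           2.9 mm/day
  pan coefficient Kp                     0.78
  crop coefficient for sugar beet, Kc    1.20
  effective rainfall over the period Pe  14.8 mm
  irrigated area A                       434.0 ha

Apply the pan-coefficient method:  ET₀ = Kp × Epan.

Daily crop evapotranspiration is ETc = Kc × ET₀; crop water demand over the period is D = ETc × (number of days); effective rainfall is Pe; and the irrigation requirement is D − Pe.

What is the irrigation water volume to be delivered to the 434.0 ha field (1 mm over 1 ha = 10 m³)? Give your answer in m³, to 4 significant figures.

301000 m³

ET₀ = 0.78 × 2.9 = 2.2620 mm/d
ETc = Kc × ET₀ = 1.20 × 2.2620 = 2.7144 mm/d
Crop demand D = ETc × 31 d = 2.7144 × 31 = 84.146 mm
D − Pe = 84.146 − 14.8 = 69.346 mm
Volume = 69.346 mm × 434.0 ha × 10 = 300961.6 m³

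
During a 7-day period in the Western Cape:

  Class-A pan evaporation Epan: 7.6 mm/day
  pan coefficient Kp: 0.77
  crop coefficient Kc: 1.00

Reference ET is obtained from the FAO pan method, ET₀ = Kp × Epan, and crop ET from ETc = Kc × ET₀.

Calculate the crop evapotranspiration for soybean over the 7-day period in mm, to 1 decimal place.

ET₀ = 0.77 × 7.6 = 5.8520 mm/d
ETc = Kc × ET₀ = 1.00 × 5.8520 = 5.8520 mm/d
Over 7 days: 5.8520 × 7 = 40.964 mm

41.0 mm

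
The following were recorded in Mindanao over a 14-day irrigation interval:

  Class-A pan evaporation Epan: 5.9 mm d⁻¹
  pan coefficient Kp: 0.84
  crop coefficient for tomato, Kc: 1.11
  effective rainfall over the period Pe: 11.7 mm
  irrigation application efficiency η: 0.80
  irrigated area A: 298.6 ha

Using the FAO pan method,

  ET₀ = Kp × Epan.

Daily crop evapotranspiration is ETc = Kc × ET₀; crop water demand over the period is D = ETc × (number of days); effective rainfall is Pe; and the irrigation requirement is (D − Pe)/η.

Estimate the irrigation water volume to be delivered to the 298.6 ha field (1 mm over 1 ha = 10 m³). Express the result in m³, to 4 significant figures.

243800 m³

ET₀ = 0.84 × 5.9 = 4.9560 mm/d
ETc = Kc × ET₀ = 1.11 × 4.9560 = 5.5012 mm/d
Crop demand D = ETc × 14 d = 5.5012 × 14 = 77.017 mm
D − Pe = 77.017 − 11.7 = 65.317 mm
Gross irrigation = 65.317 / 0.80 = 81.646 mm
Volume = 81.646 mm × 298.6 ha × 10 = 243795.0 m³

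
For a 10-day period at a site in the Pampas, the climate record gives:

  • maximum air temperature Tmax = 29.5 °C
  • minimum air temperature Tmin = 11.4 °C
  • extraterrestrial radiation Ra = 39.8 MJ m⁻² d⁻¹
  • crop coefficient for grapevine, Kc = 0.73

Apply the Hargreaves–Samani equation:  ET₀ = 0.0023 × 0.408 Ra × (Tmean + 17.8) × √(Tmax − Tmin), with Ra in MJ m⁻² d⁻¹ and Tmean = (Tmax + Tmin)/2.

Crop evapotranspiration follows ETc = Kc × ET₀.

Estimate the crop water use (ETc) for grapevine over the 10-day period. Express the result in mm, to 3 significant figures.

44.4 mm

Tmean = (29.5 + 11.4)/2 = 20.45 °C
0.408 Ra = 0.408 × 39.8 = 16.2384 mm/d equivalent
ET₀ = 0.0023 × 16.2384 × (20.45 + 17.8) × √18.1 = 0.0023 × 16.2384 × 38.25 × 4.2544 = 6.0777 mm/d
ETc = Kc × ET₀ = 0.73 × 6.0777 = 4.4367 mm/d
Over 10 days: 4.4367 × 10 = 44.367 mm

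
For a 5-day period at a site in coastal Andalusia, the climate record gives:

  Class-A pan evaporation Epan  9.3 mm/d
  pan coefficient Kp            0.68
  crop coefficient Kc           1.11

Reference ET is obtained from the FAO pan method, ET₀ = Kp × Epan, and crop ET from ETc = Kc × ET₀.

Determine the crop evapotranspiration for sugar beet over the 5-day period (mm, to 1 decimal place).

ET₀ = 0.68 × 9.3 = 6.3240 mm/d
ETc = Kc × ET₀ = 1.11 × 6.3240 = 7.0196 mm/d
Over 5 days: 7.0196 × 5 = 35.098 mm

35.1 mm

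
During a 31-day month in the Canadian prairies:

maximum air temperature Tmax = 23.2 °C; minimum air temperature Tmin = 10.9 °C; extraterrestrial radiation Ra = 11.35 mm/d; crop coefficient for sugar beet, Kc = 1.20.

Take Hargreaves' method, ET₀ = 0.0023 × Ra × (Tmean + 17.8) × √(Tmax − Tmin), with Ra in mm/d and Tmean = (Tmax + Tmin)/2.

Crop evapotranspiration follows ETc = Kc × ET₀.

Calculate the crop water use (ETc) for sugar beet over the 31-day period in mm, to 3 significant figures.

119 mm

Tmean = (23.2 + 10.9)/2 = 17.05 °C
ET₀ = 0.0023 × 11.35 × (17.05 + 17.8) × √12.3 = 0.0023 × 11.35 × 34.85 × 3.5071 = 3.1906 mm/d
ETc = Kc × ET₀ = 1.20 × 3.1906 = 3.8287 mm/d
Over 31 days: 3.8287 × 31 = 118.690 mm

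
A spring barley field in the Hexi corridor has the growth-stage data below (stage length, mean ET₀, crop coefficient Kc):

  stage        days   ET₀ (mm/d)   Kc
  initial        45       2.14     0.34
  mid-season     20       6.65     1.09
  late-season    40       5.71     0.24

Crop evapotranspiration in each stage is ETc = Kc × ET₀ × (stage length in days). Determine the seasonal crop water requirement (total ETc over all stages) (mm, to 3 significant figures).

233 mm

initial: 0.34 × 2.14 × 45 = 32.74 mm
mid-season: 1.09 × 6.65 × 20 = 144.97 mm
late-season: 0.24 × 5.71 × 40 = 54.82 mm
Seasonal total = 232.53 mm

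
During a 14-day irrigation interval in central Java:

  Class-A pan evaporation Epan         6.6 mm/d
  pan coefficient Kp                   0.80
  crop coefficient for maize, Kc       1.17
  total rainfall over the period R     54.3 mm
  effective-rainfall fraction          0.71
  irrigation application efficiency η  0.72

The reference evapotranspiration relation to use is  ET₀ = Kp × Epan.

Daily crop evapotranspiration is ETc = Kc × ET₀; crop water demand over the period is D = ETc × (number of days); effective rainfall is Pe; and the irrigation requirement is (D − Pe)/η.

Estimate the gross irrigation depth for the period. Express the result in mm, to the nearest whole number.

ET₀ = 0.80 × 6.6 = 5.2800 mm/d
ETc = Kc × ET₀ = 1.17 × 5.2800 = 6.1776 mm/d
Crop demand D = ETc × 14 d = 6.1776 × 14 = 86.486 mm
Pe = 0.71 × 54.3 = 38.553 mm
D − Pe = 86.486 − 38.553 = 47.933 mm
Gross irrigation = 47.933 / 0.72 = 66.574 mm

67 mm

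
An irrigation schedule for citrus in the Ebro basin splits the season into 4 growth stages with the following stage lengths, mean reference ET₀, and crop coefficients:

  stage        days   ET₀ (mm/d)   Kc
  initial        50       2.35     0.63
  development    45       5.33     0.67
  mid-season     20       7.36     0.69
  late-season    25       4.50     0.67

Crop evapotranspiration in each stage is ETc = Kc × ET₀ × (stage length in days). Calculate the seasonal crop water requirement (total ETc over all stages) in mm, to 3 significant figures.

412 mm

initial: 0.63 × 2.35 × 50 = 74.03 mm
development: 0.67 × 5.33 × 45 = 160.70 mm
mid-season: 0.69 × 7.36 × 20 = 101.57 mm
late-season: 0.67 × 4.50 × 25 = 75.38 mm
Seasonal total = 411.68 mm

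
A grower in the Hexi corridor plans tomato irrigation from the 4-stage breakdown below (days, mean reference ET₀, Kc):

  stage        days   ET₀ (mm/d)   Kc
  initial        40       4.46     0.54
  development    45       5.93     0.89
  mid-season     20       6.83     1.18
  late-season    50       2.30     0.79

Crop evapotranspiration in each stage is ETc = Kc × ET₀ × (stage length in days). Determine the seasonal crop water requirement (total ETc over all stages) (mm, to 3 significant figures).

initial: 0.54 × 4.46 × 40 = 96.34 mm
development: 0.89 × 5.93 × 45 = 237.50 mm
mid-season: 1.18 × 6.83 × 20 = 161.19 mm
late-season: 0.79 × 2.30 × 50 = 90.85 mm
Seasonal total = 585.88 mm

586 mm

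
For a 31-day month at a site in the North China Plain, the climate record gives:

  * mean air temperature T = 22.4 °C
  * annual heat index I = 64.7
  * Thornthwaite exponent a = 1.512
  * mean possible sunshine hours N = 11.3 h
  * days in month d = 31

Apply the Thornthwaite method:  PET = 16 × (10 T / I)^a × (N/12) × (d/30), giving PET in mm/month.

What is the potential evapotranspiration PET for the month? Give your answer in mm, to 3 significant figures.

102 mm

10T/I = 10 × 22.4 / 64.7 = 3.4621
(10T/I)^a = 3.4621^1.512 = 6.5386
Uncorrected PET = 16 × 6.5386 = 104.618 mm
Correction = (N/12)(d/30) = (11.3/12)(31/30) = 0.9731
PET = 104.618 × 0.9731 = 101.804 mm/month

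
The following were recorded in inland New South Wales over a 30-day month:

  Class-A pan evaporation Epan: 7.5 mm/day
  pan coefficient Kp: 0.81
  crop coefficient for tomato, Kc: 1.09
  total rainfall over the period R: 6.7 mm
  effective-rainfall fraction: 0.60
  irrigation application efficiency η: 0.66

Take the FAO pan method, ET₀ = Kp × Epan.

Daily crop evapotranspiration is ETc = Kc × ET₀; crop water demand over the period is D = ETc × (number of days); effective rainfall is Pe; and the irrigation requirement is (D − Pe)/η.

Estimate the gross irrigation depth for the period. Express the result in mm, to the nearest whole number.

ET₀ = 0.81 × 7.5 = 6.0750 mm/d
ETc = Kc × ET₀ = 1.09 × 6.0750 = 6.6218 mm/d
Crop demand D = ETc × 30 d = 6.6218 × 30 = 198.654 mm
Pe = 0.60 × 6.7 = 4.020 mm
D − Pe = 198.654 − 4.020 = 194.634 mm
Gross irrigation = 194.634 / 0.66 = 294.900 mm

295 mm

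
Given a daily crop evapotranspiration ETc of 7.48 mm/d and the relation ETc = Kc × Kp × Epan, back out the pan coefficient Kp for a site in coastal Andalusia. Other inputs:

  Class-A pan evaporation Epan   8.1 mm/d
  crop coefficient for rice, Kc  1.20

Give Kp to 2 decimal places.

0.77

ETc = Kc × Kp × Epan  ⇒  Kp = ETc / (Kc × Epan)
Kp = 7.48 / (1.20 × 8.1) = 7.48 / 9.720 = 0.7695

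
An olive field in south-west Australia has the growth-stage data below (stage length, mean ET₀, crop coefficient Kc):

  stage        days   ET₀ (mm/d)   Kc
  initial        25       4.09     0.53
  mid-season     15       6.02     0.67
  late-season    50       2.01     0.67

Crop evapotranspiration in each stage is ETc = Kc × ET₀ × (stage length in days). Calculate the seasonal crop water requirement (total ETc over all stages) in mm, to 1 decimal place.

182.0 mm

initial: 0.53 × 4.09 × 25 = 54.19 mm
mid-season: 0.67 × 6.02 × 15 = 60.50 mm
late-season: 0.67 × 2.01 × 50 = 67.34 mm
Seasonal total = 182.03 mm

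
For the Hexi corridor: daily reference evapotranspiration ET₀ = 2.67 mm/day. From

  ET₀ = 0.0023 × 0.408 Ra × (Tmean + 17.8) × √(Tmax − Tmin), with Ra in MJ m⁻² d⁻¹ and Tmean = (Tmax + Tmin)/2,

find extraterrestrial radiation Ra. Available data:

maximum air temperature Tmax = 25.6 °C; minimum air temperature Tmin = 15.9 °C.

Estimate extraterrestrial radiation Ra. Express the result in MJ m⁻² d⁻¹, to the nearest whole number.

Tmean = (25.6+15.9)/2 = 20.75 °C; ΔT = 9.7
Ra = ET₀ / [0.0023 × 0.408 × (Tmean+17.8) × √ΔT]
   = 2.67 / (0.0023 × 0.408 × 38.55 × 3.1145) = 23.698 MJ m⁻² d⁻¹

24 MJ m⁻² d⁻¹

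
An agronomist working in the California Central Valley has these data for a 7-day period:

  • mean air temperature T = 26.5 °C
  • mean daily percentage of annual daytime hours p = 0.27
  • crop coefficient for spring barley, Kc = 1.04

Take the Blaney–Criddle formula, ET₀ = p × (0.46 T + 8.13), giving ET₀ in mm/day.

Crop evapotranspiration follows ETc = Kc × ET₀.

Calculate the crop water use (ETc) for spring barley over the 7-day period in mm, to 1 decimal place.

39.9 mm

ET₀ = 0.27 × (0.46 × 26.5 + 8.13) = 0.27 × 20.320 = 5.4864 mm/d
ETc = Kc × ET₀ = 1.04 × 5.4864 = 5.7059 mm/d
Over 7 days: 5.7059 × 7 = 39.941 mm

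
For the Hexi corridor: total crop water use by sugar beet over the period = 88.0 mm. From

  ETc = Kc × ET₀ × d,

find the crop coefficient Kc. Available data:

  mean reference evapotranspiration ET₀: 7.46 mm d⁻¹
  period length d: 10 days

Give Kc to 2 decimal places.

ETc = Kc × ET₀ × d  ⇒  Kc = ETc / (ET₀ × d)
Kc = 88.0 / (7.46 × 10) = 88.0 / 74.60 = 1.1796

1.18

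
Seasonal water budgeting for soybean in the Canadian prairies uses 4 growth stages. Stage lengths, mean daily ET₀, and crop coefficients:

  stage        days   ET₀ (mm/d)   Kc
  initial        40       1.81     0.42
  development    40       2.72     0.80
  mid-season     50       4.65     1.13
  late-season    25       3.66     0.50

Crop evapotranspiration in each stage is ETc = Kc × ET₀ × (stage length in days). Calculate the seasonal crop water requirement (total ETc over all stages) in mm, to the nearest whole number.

426 mm

initial: 0.42 × 1.81 × 40 = 30.41 mm
development: 0.80 × 2.72 × 40 = 87.04 mm
mid-season: 1.13 × 4.65 × 50 = 262.73 mm
late-season: 0.50 × 3.66 × 25 = 45.75 mm
Seasonal total = 425.93 mm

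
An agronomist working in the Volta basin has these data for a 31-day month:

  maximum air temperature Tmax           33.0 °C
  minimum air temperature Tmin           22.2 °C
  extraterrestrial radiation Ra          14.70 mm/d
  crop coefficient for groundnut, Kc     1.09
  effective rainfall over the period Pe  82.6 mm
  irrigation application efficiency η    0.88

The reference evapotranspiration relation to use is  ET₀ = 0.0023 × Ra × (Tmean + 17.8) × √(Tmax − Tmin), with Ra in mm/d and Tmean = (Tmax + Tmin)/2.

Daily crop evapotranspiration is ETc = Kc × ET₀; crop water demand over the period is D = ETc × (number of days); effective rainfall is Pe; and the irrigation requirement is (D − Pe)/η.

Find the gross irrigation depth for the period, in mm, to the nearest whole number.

Tmean = (33.0 + 22.2)/2 = 27.60 °C
ET₀ = 0.0023 × 14.70 × (27.60 + 17.8) × √10.8 = 0.0023 × 14.70 × 45.40 × 3.2863 = 5.0444 mm/d
ETc = Kc × ET₀ = 1.09 × 5.0444 = 5.4984 mm/d
Crop demand D = ETc × 31 d = 5.4984 × 31 = 170.450 mm
D − Pe = 170.450 − 82.6 = 87.850 mm
Gross irrigation = 87.850 / 0.88 = 99.830 mm

100 mm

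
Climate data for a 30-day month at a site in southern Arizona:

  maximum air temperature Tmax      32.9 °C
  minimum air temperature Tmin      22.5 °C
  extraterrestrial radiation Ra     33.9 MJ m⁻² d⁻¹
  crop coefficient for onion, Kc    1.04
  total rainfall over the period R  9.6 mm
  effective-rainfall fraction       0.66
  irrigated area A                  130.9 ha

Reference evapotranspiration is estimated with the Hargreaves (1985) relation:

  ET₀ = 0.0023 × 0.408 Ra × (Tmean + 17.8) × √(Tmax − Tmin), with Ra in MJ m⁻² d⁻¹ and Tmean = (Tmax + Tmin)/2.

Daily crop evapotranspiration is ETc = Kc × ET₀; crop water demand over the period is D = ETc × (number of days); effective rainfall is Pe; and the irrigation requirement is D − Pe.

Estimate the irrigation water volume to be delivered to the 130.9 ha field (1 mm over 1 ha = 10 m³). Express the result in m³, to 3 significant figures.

182000 m³

Tmean = (32.9 + 22.5)/2 = 27.70 °C
0.408 Ra = 0.408 × 33.9 = 13.8312 mm/d equivalent
ET₀ = 0.0023 × 13.8312 × (27.70 + 17.8) × √10.4 = 0.0023 × 13.8312 × 45.50 × 3.2249 = 4.6678 mm/d
ETc = Kc × ET₀ = 1.04 × 4.6678 = 4.8545 mm/d
Crop demand D = ETc × 30 d = 4.8545 × 30 = 145.635 mm
Pe = 0.66 × 9.6 = 6.336 mm
D − Pe = 145.635 − 6.336 = 139.299 mm
Volume = 139.299 mm × 130.9 ha × 10 = 182342.4 m³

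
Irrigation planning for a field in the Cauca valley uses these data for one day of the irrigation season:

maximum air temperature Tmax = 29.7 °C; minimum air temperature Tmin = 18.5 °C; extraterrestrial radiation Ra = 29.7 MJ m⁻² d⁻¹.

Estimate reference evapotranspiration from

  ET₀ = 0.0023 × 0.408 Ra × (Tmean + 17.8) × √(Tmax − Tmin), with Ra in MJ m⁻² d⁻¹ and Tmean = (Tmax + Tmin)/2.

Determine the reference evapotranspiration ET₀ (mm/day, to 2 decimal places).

3.91 mm/day

Tmean = (29.7 + 18.5)/2 = 24.10 °C
0.408 Ra = 0.408 × 29.7 = 12.1176 mm/d equivalent
ET₀ = 0.0023 × 12.1176 × (24.10 + 17.8) × √11.2 = 0.0023 × 12.1176 × 41.90 × 3.3466 = 3.9081 mm/d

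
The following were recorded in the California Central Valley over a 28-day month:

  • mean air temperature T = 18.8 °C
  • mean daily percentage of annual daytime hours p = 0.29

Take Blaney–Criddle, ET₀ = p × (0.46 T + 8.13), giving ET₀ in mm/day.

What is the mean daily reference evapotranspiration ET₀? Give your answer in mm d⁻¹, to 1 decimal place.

ET₀ = 0.29 × (0.46 × 18.8 + 8.13) = 0.29 × 16.778 = 4.8656 mm/d

4.9 mm d⁻¹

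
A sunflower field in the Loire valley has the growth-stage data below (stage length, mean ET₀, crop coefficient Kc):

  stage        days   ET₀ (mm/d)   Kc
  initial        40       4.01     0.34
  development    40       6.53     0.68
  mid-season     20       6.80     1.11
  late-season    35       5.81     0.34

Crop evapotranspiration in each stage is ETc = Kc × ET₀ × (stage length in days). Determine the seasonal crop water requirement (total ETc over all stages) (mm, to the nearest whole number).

initial: 0.34 × 4.01 × 40 = 54.54 mm
development: 0.68 × 6.53 × 40 = 177.62 mm
mid-season: 1.11 × 6.80 × 20 = 150.96 mm
late-season: 0.34 × 5.81 × 35 = 69.14 mm
Seasonal total = 452.26 mm

452 mm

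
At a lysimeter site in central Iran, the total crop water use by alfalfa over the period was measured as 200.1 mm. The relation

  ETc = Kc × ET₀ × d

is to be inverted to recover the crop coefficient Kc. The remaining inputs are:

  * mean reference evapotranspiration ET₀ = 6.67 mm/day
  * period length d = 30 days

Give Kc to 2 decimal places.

ETc = Kc × ET₀ × d  ⇒  Kc = ETc / (ET₀ × d)
Kc = 200.1 / (6.67 × 30) = 200.1 / 200.10 = 1.0000

1.00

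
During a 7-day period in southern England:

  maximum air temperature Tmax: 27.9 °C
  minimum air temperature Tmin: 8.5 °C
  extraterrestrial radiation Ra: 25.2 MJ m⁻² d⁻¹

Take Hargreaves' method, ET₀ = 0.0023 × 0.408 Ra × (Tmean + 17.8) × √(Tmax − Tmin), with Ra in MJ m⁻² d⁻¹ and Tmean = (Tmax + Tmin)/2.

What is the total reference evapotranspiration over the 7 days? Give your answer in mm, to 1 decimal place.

Tmean = (27.9 + 8.5)/2 = 18.20 °C
0.408 Ra = 0.408 × 25.2 = 10.2816 mm/d equivalent
ET₀ = 0.0023 × 10.2816 × (18.20 + 17.8) × √19.4 = 0.0023 × 10.2816 × 36.00 × 4.4045 = 3.7496 mm/d
Over 7 days: 3.7496 × 7 = 26.247 mm

26.2 mm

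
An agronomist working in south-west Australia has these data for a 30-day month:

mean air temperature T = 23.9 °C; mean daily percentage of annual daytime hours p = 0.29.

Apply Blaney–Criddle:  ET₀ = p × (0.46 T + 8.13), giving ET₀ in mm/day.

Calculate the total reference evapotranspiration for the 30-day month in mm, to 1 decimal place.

166.4 mm

ET₀ = 0.29 × (0.46 × 23.9 + 8.13) = 0.29 × 19.124 = 5.5460 mm/d
Monthly total = 5.5460 × 30 = 166.380 mm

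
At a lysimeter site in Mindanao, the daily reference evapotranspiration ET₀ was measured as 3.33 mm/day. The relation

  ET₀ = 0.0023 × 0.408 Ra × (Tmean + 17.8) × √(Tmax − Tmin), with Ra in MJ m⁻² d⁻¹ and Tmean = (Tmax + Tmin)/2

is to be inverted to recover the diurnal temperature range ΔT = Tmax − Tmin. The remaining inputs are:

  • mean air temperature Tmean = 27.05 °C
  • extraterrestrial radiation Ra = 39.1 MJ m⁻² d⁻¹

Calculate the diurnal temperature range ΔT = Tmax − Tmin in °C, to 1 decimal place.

4.1 °C

√ΔT = ET₀ / [0.0023 × 0.408 × Ra × (Tmean+17.8)] = 3.33 / (0.0023 × 15.9528 × 44.85) = 2.0236
ΔT = 2.0236² = 4.095 °C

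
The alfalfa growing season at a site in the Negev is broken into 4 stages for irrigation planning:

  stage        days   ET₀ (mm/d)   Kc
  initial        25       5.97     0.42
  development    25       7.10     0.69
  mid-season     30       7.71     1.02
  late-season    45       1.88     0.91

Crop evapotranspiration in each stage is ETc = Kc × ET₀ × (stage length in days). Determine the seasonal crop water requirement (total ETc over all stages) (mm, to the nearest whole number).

498 mm

initial: 0.42 × 5.97 × 25 = 62.69 mm
development: 0.69 × 7.10 × 25 = 122.48 mm
mid-season: 1.02 × 7.71 × 30 = 235.93 mm
late-season: 0.91 × 1.88 × 45 = 76.99 mm
Seasonal total = 498.09 mm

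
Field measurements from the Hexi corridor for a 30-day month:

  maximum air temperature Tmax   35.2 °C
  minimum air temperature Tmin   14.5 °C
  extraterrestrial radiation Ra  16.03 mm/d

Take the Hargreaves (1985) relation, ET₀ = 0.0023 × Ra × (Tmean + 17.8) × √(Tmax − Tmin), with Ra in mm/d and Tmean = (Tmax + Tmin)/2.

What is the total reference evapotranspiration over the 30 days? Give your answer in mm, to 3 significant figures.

Tmean = (35.2 + 14.5)/2 = 24.85 °C
ET₀ = 0.0023 × 16.03 × (24.85 + 17.8) × √20.7 = 0.0023 × 16.03 × 42.65 × 4.5497 = 7.1542 mm/d
Over 30 days: 7.1542 × 30 = 214.626 mm

215 mm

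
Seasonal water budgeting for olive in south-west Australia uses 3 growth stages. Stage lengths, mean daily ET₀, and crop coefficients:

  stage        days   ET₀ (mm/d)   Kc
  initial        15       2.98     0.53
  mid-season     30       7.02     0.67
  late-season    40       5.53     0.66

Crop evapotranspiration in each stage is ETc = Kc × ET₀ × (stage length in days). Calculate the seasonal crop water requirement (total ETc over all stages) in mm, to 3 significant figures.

311 mm

initial: 0.53 × 2.98 × 15 = 23.69 mm
mid-season: 0.67 × 7.02 × 30 = 141.10 mm
late-season: 0.66 × 5.53 × 40 = 145.99 mm
Seasonal total = 310.78 mm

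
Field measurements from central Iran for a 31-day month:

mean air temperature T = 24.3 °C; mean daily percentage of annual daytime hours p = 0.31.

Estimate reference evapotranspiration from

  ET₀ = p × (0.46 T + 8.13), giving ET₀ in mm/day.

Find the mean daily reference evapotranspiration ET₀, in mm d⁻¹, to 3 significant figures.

5.99 mm d⁻¹

ET₀ = 0.31 × (0.46 × 24.3 + 8.13) = 0.31 × 19.308 = 5.9855 mm/d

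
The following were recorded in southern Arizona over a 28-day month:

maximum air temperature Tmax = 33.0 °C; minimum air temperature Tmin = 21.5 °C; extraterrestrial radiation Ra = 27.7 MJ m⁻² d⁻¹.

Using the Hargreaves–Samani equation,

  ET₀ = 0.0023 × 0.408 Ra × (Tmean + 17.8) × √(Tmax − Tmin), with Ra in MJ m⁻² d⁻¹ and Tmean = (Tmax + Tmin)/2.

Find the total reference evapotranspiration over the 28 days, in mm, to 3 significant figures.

Tmean = (33.0 + 21.5)/2 = 27.25 °C
0.408 Ra = 0.408 × 27.7 = 11.3016 mm/d equivalent
ET₀ = 0.0023 × 11.3016 × (27.25 + 17.8) × √11.5 = 0.0023 × 11.3016 × 45.05 × 3.3912 = 3.9711 mm/d
Over 28 days: 3.9711 × 28 = 111.191 mm

111 mm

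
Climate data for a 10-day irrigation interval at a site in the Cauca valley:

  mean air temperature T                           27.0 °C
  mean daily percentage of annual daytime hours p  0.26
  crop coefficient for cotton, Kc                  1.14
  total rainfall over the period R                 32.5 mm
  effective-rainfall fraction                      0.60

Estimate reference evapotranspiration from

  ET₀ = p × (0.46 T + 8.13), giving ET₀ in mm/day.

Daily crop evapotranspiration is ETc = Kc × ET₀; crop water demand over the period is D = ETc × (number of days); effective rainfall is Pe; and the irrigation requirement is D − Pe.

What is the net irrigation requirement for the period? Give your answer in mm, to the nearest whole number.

41 mm

ET₀ = 0.26 × (0.46 × 27.0 + 8.13) = 0.26 × 20.550 = 5.3430 mm/d
ETc = Kc × ET₀ = 1.14 × 5.3430 = 6.0910 mm/d
Crop demand D = ETc × 10 d = 6.0910 × 10 = 60.910 mm
Pe = 0.60 × 32.5 = 19.500 mm
D − Pe = 60.910 − 19.500 = 41.410 mm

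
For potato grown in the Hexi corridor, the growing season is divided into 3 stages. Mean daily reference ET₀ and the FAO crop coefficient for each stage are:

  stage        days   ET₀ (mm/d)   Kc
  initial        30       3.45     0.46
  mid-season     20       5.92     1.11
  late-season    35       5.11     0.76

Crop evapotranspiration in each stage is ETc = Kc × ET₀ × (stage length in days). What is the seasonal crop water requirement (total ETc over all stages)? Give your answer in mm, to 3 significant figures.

315 mm

initial: 0.46 × 3.45 × 30 = 47.61 mm
mid-season: 1.11 × 5.92 × 20 = 131.42 mm
late-season: 0.76 × 5.11 × 35 = 135.93 mm
Seasonal total = 314.96 mm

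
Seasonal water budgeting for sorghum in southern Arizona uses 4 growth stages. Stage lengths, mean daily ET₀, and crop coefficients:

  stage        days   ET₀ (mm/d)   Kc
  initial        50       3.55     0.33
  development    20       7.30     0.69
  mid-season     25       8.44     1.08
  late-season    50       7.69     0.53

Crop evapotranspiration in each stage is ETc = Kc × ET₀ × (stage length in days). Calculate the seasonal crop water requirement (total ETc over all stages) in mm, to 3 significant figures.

591 mm

initial: 0.33 × 3.55 × 50 = 58.58 mm
development: 0.69 × 7.30 × 20 = 100.74 mm
mid-season: 1.08 × 8.44 × 25 = 227.88 mm
late-season: 0.53 × 7.69 × 50 = 203.79 mm
Seasonal total = 590.99 mm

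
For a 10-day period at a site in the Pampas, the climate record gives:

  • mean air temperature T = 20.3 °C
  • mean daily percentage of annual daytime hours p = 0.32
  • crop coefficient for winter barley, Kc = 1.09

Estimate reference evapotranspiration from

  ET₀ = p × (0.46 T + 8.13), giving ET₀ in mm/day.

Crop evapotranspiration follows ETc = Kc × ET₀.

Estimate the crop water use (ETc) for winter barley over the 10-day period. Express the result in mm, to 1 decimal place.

60.9 mm

ET₀ = 0.32 × (0.46 × 20.3 + 8.13) = 0.32 × 17.468 = 5.5898 mm/d
ETc = Kc × ET₀ = 1.09 × 5.5898 = 6.0929 mm/d
Over 10 days: 6.0929 × 10 = 60.929 mm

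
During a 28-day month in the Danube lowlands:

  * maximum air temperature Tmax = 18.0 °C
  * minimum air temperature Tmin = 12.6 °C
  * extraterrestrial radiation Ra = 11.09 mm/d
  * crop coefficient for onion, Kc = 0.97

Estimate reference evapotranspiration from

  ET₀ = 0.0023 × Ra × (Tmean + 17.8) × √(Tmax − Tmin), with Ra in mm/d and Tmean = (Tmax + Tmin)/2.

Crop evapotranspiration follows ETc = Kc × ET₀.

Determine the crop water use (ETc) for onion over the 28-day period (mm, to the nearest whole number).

Tmean = (18.0 + 12.6)/2 = 15.30 °C
ET₀ = 0.0023 × 11.09 × (15.30 + 17.8) × √5.4 = 0.0023 × 11.09 × 33.10 × 2.3238 = 1.9619 mm/d
ETc = Kc × ET₀ = 0.97 × 1.9619 = 1.9030 mm/d
Over 28 days: 1.9030 × 28 = 53.284 mm

53 mm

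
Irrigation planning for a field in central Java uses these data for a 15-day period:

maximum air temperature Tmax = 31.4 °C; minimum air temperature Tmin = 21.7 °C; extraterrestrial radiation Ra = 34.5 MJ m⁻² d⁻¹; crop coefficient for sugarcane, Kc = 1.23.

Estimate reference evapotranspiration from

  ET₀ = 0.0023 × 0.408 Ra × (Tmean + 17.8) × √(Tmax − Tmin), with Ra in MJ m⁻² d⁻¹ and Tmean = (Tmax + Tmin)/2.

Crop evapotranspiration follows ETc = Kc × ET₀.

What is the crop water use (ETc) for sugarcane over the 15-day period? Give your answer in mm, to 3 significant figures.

82.5 mm

Tmean = (31.4 + 21.7)/2 = 26.55 °C
0.408 Ra = 0.408 × 34.5 = 14.0760 mm/d equivalent
ET₀ = 0.0023 × 14.0760 × (26.55 + 17.8) × √9.7 = 0.0023 × 14.0760 × 44.35 × 3.1145 = 4.4719 mm/d
ETc = Kc × ET₀ = 1.23 × 4.4719 = 5.5004 mm/d
Over 15 days: 5.5004 × 15 = 82.506 mm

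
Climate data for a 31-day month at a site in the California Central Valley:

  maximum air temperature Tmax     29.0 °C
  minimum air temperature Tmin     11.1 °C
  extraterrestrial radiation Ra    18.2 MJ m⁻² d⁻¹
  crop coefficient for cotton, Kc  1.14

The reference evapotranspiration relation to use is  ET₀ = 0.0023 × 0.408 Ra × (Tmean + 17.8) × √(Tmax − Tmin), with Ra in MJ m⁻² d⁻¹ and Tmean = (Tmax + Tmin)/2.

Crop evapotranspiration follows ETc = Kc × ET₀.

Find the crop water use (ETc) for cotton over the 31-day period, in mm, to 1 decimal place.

Tmean = (29.0 + 11.1)/2 = 20.05 °C
0.408 Ra = 0.408 × 18.2 = 7.4256 mm/d equivalent
ET₀ = 0.0023 × 7.4256 × (20.05 + 17.8) × √17.9 = 0.0023 × 7.4256 × 37.85 × 4.2308 = 2.7349 mm/d
ETc = Kc × ET₀ = 1.14 × 2.7349 = 3.1178 mm/d
Over 31 days: 3.1178 × 31 = 96.652 mm

96.7 mm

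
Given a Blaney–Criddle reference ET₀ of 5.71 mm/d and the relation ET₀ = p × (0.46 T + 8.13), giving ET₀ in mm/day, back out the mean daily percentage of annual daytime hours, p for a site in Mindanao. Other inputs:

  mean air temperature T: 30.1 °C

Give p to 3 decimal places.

p = ET₀ / (0.46 T + 8.13) = 5.71 / (0.46 × 30.1 + 8.13) = 5.71 / 21.976 = 0.2598

0.260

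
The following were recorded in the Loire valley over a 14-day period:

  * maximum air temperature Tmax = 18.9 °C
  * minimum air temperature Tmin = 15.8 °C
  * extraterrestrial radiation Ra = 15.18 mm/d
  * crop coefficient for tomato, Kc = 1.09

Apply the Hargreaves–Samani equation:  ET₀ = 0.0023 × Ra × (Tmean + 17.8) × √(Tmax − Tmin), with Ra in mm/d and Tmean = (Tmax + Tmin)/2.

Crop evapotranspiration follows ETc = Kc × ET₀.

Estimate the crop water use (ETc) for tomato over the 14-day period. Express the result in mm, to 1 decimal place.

33.0 mm

Tmean = (18.9 + 15.8)/2 = 17.35 °C
ET₀ = 0.0023 × 15.18 × (17.35 + 17.8) × √3.1 = 0.0023 × 15.18 × 35.15 × 1.7607 = 2.1608 mm/d
ETc = Kc × ET₀ = 1.09 × 2.1608 = 2.3553 mm/d
Over 14 days: 2.3553 × 14 = 32.974 mm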